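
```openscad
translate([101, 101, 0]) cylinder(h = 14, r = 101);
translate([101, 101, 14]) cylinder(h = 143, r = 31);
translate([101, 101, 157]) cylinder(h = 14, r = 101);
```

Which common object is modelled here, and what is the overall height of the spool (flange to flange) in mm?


A spool. The overall height is 171 mm.

Three coaxial cylinders, large–small–large — a spool. Two 14 mm flanges and a 143 mm core give 14 + 143 + 14 = 171 mm.


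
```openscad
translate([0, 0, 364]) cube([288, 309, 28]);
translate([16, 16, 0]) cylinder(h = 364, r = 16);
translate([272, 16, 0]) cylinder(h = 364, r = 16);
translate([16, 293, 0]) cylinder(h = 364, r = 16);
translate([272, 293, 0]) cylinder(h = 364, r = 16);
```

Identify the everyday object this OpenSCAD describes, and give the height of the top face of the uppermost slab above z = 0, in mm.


A stool. The seat height is 392 mm.

A 288×309×28 slab at z = 364 on four corner cylinders — a stool. The seat top is 364 + 28 = 392 mm.


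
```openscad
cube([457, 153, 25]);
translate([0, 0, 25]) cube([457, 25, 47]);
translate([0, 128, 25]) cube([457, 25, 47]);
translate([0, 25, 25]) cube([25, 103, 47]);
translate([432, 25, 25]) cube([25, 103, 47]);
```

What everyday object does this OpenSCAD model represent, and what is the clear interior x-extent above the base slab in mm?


An open box. The internal width is 407 mm.

A 457×153 base slab with four walls standing on it — an open box. The base is 457 mm wide and the walls are 25 mm thick, so the internal width is 457 − 2 × 25 = 407 mm.


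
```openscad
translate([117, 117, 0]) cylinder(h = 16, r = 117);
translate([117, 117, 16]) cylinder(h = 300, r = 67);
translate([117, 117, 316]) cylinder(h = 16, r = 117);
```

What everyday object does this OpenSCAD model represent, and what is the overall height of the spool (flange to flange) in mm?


A spool. The overall height is 332 mm.

Three coaxial cylinders, large–small–large — a spool. Two 16 mm flanges and a 300 mm core give 16 + 300 + 16 = 332 mm.


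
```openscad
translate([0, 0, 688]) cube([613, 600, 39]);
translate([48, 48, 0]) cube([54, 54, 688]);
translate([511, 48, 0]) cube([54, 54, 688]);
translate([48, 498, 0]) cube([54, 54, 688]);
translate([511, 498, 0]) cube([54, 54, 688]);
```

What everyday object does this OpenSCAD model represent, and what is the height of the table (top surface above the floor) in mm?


A table. The table height is 727 mm.

A 613×600×39 slab sits at z = 688 on four 54 mm square posts — a table. The top surface is at 688 + 39 = 727 mm.


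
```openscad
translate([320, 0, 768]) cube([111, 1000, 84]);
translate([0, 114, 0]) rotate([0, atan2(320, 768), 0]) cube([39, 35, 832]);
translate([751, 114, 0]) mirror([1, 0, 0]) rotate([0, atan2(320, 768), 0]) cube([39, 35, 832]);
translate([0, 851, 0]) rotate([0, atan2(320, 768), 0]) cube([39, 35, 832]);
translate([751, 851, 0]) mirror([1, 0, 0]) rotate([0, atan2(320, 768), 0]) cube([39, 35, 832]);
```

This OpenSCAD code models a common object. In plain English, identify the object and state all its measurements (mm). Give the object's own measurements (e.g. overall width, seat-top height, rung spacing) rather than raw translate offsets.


A sawhorse. A 111×1000×84 mm beam (x, y, z) sits on two A-frame leg pairs. Each pair is two raked legs of 39×35 mm section (35 mm along y) splaying symmetrically in x. Each leg rises 768 mm vertically over 320 mm of horizontal reach and is 832 mm long along its own axis. Every leg's outer bottom edge rests on the floor and its outer top edge meets a bottom edge of the beam — the left legs (tilting toward +x) meet the beam's −x bottom edge, the right legs (their mirror images, tilting toward −x) meet its +x bottom edge — so the leg tops tuck under the beam, the beam's underside is 768 mm above the floor, and the feet are 751 mm apart outside-to-outside with the beam centred between them. The two leg pairs are set in 114 mm from either end of the beam.


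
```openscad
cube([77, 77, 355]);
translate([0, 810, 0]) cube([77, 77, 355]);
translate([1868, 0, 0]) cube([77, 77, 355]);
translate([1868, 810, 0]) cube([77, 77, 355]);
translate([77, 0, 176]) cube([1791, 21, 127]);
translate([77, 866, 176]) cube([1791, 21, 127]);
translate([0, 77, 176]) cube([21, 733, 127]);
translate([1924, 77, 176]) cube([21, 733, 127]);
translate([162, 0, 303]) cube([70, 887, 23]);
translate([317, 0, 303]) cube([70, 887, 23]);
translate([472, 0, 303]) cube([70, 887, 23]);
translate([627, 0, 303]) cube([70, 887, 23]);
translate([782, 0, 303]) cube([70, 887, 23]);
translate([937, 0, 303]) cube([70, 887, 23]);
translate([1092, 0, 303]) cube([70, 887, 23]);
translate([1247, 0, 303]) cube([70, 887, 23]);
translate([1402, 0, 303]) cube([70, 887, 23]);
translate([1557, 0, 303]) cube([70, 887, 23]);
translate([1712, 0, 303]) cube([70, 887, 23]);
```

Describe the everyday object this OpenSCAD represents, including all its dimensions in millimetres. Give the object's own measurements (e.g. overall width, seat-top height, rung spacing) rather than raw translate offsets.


A bed frame 1945 mm long (x) by 887 mm wide (y). Four 77×77 mm corner posts, 355 mm tall, at the corners of the footprint. Four rails of 21 mm thickness and 127 mm height run between adjacent posts with their undersides at z = 176 mm, their outer faces flush with the outside of the frame (the two x-running rails run between the posts' inner faces; the two y-running rails run between the posts' inner faces). 11 slats, each 70 mm wide (x) and 23 mm thick, lie across the top of the two x-running rails, running the full 887 mm width of the frame in y; along x they sit between the end posts with a 85 mm gap after the −x posts and between neighbouring slats, leaving 86 mm before the +x posts.


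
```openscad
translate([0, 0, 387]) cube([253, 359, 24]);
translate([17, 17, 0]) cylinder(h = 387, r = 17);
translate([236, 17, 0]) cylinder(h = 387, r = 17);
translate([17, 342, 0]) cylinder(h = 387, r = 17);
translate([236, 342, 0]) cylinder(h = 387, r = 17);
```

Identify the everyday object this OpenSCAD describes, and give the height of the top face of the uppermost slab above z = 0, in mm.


A stool. The seat height is 411 mm.

A 253×359×24 slab at z = 387 on four corner cylinders — a stool. The seat top is 387 + 24 = 411 mm.


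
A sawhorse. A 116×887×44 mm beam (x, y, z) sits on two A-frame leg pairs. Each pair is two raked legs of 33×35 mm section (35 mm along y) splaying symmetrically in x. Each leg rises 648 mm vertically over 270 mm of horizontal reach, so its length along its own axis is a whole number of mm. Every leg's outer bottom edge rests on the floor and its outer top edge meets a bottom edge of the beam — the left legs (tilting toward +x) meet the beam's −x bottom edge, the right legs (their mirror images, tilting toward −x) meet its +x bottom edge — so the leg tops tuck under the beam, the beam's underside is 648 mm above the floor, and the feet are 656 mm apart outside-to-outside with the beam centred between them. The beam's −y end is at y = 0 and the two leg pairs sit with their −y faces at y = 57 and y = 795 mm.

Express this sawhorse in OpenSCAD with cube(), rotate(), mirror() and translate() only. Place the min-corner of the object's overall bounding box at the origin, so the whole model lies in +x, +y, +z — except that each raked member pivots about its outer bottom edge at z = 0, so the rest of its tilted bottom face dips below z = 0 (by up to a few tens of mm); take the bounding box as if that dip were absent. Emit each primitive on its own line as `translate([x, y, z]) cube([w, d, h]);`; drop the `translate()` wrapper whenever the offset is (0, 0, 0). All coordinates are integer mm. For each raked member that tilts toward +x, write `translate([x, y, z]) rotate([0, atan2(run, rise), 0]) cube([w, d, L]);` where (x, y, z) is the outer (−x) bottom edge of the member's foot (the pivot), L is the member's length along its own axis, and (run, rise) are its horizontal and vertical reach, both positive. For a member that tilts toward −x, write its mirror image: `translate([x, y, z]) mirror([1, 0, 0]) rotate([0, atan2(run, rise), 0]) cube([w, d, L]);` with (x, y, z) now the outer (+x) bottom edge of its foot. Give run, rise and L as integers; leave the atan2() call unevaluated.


translate([270, 0, 648]) cube([116, 887, 44]);
translate([0, 57, 0]) rotate([0, atan2(270, 648), 0]) cube([33, 35, 702]);
translate([656, 57, 0]) mirror([1, 0, 0]) rotate([0, atan2(270, 648), 0]) cube([33, 35, 702]);
translate([0, 795, 0]) rotate([0, atan2(270, 648), 0]) cube([33, 35, 702]);
translate([656, 795, 0]) mirror([1, 0, 0]) rotate([0, atan2(270, 648), 0]) cube([33, 35, 702]);


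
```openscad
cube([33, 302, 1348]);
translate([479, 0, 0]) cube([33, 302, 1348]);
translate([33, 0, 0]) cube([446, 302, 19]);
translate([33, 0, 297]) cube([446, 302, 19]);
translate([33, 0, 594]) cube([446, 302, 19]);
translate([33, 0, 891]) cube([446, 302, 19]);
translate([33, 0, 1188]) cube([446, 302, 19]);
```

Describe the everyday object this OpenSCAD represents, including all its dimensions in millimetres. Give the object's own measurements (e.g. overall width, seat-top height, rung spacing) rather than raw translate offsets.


An open bookshelf. Two side panels, each 33 mm thick, 302 mm deep and 1348 mm tall, stand 512 mm apart (outside-to-outside). Between them sit 5 shelves, each 19 mm thick and 302 mm deep, spanning the full gap between the sides. The bottom shelf rests on the floor (its underside at z = 0) and the clear gap between one shelf's top and the next shelf's underside is 278 mm.


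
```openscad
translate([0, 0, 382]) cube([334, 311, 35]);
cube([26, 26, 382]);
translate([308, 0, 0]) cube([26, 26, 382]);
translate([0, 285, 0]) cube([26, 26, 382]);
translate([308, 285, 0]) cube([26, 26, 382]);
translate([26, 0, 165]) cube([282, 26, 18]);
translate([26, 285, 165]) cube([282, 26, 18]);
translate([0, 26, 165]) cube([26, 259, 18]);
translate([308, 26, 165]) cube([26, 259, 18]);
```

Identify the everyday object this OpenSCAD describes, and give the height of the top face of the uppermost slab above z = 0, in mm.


A stool. The seat height is 417 mm.

A 334×311×35 slab at z = 382 on four corner posts — a stool. The seat top is 382 + 35 = 417 mm.


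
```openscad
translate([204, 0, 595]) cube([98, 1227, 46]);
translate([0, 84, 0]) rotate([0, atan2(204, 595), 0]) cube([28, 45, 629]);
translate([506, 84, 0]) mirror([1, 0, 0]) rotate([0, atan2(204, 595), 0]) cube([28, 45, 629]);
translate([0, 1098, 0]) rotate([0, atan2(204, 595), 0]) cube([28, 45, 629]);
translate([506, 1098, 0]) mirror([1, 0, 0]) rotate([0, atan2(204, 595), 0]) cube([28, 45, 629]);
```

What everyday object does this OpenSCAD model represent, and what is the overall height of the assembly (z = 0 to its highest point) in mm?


A sawhorse. The overall height is 641 mm.

A beam across two mirrored pairs of raked legs — a sawhorse. The beam's underside is at z = 595 (matching the legs' vertical rise in atan2(204, 595)) and the beam is 46 mm tall, so its top is at 595 + 46 = 641 mm. The raked legs top out at the beam's underside, so that is the highest point.


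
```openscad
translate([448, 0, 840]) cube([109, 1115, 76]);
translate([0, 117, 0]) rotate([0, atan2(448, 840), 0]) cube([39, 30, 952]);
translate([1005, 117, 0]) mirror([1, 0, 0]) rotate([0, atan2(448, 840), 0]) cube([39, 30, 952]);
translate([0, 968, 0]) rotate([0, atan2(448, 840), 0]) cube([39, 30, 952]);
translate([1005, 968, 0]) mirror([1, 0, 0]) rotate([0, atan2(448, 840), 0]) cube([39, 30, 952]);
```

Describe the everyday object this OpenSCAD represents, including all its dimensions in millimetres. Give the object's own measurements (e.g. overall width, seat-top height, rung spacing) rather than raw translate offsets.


A sawhorse. A 109×1115×76 mm beam (x, y, z) sits on two A-frame leg pairs. Each pair is two raked legs of 39×30 mm section (30 mm along y) splaying symmetrically in x. Each leg rises 840 mm vertically over 448 mm of horizontal reach and is 952 mm long along its own axis. Every leg's outer bottom edge rests on the floor and its outer top edge meets a bottom edge of the beam — the left legs (tilting toward +x) meet the beam's −x bottom edge, the right legs (their mirror images, tilting toward −x) meet its +x bottom edge — so the leg tops tuck under the beam, the beam's underside is 840 mm above the floor, and the feet are 1005 mm apart outside-to-outside with the beam centred between them. The two leg pairs are set in 117 mm from either end of the beam.


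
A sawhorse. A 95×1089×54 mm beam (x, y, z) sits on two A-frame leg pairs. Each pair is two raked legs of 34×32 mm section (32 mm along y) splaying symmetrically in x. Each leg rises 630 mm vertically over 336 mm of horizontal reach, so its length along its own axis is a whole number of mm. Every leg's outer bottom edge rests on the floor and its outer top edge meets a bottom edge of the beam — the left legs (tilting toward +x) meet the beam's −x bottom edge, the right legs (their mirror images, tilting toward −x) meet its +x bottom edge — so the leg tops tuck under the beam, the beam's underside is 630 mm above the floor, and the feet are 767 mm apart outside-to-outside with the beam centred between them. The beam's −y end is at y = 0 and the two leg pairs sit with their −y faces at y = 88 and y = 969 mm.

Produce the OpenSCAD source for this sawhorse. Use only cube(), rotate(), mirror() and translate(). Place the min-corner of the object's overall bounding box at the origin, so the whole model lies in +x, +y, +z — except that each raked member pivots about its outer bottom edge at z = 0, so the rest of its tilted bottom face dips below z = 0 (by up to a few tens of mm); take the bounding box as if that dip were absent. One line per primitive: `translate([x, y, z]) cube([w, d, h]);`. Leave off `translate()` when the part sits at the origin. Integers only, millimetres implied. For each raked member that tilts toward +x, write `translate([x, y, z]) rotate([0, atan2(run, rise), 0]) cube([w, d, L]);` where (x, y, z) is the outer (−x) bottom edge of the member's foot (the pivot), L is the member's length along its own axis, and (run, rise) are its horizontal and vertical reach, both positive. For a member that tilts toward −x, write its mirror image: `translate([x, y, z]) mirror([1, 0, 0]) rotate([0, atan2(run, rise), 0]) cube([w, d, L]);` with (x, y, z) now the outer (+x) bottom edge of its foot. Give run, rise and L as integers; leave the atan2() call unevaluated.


// leg length = √(336² + 630²) = 714
// right-leg outer foot x = 2·336 + 95 = 767
// beam min-corner = (336, 0, 630)
translate([336, 0, 630]) cube([95, 1089, 54]);
translate([0, 88, 0]) rotate([0, atan2(336, 630), 0]) cube([34, 32, 714]);
translate([767, 88, 0]) mirror([1, 0, 0]) rotate([0, atan2(336, 630), 0]) cube([34, 32, 714]);
translate([0, 969, 0]) rotate([0, atan2(336, 630), 0]) cube([34, 32, 714]);
translate([767, 969, 0]) mirror([1, 0, 0]) rotate([0, atan2(336, 630), 0]) cube([34, 32, 714]);


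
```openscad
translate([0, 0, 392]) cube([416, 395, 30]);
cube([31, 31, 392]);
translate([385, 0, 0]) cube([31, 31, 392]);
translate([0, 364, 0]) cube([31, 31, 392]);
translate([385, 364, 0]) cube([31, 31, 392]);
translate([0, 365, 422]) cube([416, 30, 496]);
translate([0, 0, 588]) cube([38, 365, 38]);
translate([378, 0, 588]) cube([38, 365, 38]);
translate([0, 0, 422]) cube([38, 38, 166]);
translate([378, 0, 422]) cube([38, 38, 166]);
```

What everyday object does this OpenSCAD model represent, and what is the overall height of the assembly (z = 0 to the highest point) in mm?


A chair. The overall height is 918 mm.

A slab on four corner posts with a tall panel at the back — a chair. The seat slab sits at z = 392 with thickness 30, and the 496 mm backrest starts at the seat top, so the overall height is 392 + 30 + 496 = 918 mm.


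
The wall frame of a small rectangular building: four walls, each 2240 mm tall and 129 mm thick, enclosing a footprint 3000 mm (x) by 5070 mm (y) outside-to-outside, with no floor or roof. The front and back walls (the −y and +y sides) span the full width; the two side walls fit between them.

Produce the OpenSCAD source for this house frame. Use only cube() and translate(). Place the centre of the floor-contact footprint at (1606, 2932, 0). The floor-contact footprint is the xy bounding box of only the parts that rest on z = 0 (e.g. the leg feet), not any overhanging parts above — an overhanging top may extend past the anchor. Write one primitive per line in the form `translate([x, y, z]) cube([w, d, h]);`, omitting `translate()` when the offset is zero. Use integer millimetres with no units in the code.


translate([106, 397, 0]) cube([3000, 129, 2240]);
translate([106, 5338, 0]) cube([3000, 129, 2240]);
translate([106, 526, 0]) cube([129, 4812, 2240]);
translate([2977, 526, 0]) cube([129, 4812, 2240]);


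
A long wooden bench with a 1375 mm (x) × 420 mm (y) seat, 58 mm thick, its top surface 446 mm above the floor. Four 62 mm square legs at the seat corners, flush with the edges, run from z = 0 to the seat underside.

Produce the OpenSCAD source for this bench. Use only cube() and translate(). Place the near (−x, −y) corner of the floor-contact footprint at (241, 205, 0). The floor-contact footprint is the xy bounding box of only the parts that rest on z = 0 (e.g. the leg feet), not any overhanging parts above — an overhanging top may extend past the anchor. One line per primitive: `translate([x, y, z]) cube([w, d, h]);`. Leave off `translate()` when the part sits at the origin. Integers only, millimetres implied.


translate([241, 205, 388]) cube([1375, 420, 58]);
translate([241, 205, 0]) cube([62, 62, 388]);
translate([241, 563, 0]) cube([62, 62, 388]);
translate([1554, 205, 0]) cube([62, 62, 388]);
translate([1554, 563, 0]) cube([62, 62, 388]);


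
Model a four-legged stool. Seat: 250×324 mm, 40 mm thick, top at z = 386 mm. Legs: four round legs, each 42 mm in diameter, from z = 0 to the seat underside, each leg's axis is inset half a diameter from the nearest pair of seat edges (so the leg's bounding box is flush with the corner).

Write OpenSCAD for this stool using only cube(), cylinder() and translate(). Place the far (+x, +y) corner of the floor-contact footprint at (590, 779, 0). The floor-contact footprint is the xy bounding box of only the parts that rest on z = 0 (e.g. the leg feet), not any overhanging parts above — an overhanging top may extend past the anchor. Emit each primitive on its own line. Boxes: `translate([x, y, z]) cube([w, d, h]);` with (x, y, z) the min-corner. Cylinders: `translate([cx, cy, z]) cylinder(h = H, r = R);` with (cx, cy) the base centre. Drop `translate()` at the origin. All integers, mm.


translate([340, 455, 346]) cube([250, 324, 40]);
translate([361, 476, 0]) cylinder(h = 346, r = 21);
translate([569, 476, 0]) cylinder(h = 346, r = 21);
translate([361, 758, 0]) cylinder(h = 346, r = 21);
translate([569, 758, 0]) cylinder(h = 346, r = 21);


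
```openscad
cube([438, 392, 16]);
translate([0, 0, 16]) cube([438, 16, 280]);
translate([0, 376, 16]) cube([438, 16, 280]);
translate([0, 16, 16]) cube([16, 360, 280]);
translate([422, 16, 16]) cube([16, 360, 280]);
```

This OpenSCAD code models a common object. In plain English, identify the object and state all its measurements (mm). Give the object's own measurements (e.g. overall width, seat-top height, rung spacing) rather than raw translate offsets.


An open-topped rectangular box: outside dimensions 438×392×296 mm, with a uniform wall and base thickness of 16 mm. The base is a full 438×392 slab on the floor; four walls sit on top of the base. The front and back walls (the −y and +y sides) span the full width; the two side walls fit between them.


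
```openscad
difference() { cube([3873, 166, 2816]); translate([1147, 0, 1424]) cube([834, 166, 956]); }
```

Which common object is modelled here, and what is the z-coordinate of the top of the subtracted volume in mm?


A wall with a window opening. The window head height is 2380 mm.

A wall with a rectangular opening subtracted — a window. Sill at z = 1424, opening 956 mm tall, so the head is at 1424 + 956 = 2380 mm.


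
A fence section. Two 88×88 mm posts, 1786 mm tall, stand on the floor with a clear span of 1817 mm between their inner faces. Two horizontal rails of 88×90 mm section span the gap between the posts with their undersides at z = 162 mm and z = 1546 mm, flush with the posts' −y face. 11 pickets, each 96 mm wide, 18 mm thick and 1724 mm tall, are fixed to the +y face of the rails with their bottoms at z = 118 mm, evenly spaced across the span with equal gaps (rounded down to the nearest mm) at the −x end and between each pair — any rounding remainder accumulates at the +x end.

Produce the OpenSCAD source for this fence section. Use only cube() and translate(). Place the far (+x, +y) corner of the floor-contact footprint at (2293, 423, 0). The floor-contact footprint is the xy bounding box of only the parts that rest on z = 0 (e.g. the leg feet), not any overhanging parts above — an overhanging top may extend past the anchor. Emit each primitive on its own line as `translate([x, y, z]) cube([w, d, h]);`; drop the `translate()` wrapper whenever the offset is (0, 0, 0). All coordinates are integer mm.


translate([300, 335, 0]) cube([88, 88, 1786]);
translate([2205, 335, 0]) cube([88, 88, 1786]);
translate([388, 335, 162]) cube([1817, 88, 90]);
translate([388, 335, 1546]) cube([1817, 88, 90]);
translate([451, 423, 118]) cube([96, 18, 1724]);
translate([610, 423, 118]) cube([96, 18, 1724]);
translate([769, 423, 118]) cube([96, 18, 1724]);
translate([928, 423, 118]) cube([96, 18, 1724]);
translate([1087, 423, 118]) cube([96, 18, 1724]);
translate([1246, 423, 118]) cube([96, 18, 1724]);
translate([1405, 423, 118]) cube([96, 18, 1724]);
translate([1564, 423, 118]) cube([96, 18, 1724]);
translate([1723, 423, 118]) cube([96, 18, 1724]);
translate([1882, 423, 118]) cube([96, 18, 1724]);
translate([2041, 423, 118]) cube([96, 18, 1724]);


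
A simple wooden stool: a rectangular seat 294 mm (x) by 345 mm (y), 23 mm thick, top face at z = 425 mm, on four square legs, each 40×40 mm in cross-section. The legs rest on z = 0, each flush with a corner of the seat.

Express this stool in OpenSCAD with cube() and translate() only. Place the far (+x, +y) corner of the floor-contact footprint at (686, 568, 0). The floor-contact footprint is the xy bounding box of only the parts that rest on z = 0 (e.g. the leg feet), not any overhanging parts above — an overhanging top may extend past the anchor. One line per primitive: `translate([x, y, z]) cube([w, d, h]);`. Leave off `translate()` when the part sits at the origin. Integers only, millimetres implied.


translate([392, 223, 402]) cube([294, 345, 23]);
translate([392, 223, 0]) cube([40, 40, 402]);
translate([646, 223, 0]) cube([40, 40, 402]);
translate([392, 528, 0]) cube([40, 40, 402]);
translate([646, 528, 0]) cube([40, 40, 402]);


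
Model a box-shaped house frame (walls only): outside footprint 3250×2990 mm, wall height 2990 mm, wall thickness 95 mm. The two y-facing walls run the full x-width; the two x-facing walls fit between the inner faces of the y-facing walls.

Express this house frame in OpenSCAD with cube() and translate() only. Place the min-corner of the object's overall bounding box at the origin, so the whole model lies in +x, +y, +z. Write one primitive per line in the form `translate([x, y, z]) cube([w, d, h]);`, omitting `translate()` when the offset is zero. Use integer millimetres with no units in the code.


cube([3250, 95, 2990]);
translate([0, 2895, 0]) cube([3250, 95, 2990]);
translate([0, 95, 0]) cube([95, 2800, 2990]);
translate([3155, 95, 0]) cube([95, 2800, 2990]);


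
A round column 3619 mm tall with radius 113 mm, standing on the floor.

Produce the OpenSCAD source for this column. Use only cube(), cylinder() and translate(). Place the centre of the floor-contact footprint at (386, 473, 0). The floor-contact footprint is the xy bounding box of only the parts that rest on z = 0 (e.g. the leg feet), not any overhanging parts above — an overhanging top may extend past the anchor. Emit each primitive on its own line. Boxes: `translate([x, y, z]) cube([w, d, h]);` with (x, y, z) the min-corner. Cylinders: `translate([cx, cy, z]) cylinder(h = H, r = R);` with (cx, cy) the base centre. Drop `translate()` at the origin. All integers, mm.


translate([386, 473, 0]) cylinder(h = 3619, r = 113);


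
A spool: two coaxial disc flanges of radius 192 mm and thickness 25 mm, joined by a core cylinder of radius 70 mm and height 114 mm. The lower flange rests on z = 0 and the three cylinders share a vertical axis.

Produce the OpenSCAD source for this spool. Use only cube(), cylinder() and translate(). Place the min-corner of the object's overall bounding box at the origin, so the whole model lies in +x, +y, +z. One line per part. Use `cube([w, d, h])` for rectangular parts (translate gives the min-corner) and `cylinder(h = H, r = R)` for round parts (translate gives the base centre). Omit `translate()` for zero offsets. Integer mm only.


translate([192, 192, 0]) cylinder(h = 25, r = 192);
translate([192, 192, 25]) cylinder(h = 114, r = 70);
translate([192, 192, 139]) cylinder(h = 25, r = 192);


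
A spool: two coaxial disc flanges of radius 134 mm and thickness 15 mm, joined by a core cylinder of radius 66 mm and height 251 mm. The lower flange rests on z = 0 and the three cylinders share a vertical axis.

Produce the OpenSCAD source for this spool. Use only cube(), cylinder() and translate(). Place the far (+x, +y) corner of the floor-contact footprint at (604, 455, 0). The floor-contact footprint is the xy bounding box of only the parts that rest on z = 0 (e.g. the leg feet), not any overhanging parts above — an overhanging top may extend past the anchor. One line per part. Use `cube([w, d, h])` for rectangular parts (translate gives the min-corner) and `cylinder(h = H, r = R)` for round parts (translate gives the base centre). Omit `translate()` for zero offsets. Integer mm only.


translate([470, 321, 0]) cylinder(h = 15, r = 134);
translate([470, 321, 15]) cylinder(h = 251, r = 66);
translate([470, 321, 266]) cylinder(h = 15, r = 134);


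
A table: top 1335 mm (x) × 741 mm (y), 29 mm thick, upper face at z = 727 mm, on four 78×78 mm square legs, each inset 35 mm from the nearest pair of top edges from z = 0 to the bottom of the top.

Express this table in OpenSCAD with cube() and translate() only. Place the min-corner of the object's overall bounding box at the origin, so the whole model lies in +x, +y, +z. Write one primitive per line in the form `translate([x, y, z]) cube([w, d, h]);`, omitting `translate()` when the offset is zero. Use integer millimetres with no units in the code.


// leg_h = 727 - 29 = 698
translate([0, 0, 698]) cube([1335, 741, 29]);
translate([35, 35, 0]) cube([78, 78, 698]);
translate([1222, 35, 0]) cube([78, 78, 698]);
translate([35, 628, 0]) cube([78, 78, 698]);
translate([1222, 628, 0]) cube([78, 78, 698]);


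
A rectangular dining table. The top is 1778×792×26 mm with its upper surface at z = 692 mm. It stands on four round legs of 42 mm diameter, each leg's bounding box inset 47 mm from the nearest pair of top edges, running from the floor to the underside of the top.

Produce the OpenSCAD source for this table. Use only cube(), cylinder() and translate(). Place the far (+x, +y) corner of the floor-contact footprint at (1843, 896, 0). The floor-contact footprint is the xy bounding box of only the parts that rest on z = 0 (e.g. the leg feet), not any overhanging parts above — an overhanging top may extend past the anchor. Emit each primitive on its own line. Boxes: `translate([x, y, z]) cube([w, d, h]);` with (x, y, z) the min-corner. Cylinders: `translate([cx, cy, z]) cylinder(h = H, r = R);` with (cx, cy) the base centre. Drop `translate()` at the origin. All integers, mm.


translate([112, 151, 666]) cube([1778, 792, 26]);
translate([180, 219, 0]) cylinder(h = 666, r = 21);
translate([1822, 219, 0]) cylinder(h = 666, r = 21);
translate([180, 875, 0]) cylinder(h = 666, r = 21);
translate([1822, 875, 0]) cylinder(h = 666, r = 21);


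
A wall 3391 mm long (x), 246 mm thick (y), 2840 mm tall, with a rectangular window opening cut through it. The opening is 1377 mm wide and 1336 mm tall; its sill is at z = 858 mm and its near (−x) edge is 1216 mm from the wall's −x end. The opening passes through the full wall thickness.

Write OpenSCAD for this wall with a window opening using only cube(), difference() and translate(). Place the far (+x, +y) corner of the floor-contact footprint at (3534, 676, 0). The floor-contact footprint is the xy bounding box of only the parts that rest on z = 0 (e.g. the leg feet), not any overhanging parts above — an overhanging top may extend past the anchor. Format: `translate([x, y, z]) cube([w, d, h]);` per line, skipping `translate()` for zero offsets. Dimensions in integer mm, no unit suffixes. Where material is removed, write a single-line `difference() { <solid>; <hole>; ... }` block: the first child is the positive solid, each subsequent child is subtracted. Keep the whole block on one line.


difference() { translate([143, 430, 0]) cube([3391, 246, 2840]); translate([1359, 430, 858]) cube([1377, 246, 1336]); }


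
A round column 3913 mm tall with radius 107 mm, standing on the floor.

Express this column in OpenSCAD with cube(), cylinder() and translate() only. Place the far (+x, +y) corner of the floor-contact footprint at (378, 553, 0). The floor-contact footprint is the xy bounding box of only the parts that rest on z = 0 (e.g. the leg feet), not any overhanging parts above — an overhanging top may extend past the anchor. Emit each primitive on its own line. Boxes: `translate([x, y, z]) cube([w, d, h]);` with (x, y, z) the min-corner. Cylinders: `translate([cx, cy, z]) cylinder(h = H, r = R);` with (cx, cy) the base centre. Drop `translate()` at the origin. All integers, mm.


translate([271, 446, 0]) cylinder(h = 3913, r = 107);


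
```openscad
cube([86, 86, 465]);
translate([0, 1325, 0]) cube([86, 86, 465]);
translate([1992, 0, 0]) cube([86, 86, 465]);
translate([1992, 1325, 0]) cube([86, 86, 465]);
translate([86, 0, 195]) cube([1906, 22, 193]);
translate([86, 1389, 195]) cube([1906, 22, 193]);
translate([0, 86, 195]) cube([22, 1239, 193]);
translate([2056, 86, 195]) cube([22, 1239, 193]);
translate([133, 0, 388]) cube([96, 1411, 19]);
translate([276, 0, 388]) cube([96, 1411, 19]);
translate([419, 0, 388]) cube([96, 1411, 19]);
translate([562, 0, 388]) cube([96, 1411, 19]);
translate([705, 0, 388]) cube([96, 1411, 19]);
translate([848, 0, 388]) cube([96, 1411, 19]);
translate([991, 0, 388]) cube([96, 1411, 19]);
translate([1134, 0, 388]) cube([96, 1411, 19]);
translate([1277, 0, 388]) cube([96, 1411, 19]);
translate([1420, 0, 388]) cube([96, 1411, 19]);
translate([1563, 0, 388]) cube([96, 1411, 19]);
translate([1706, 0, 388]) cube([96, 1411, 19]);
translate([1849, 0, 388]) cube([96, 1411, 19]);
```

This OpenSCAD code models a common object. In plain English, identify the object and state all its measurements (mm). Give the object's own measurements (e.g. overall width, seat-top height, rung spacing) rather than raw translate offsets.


A bed frame 2078 mm long (x) by 1411 mm wide (y). Four 86×86 mm corner posts, 465 mm tall, at the corners of the footprint. Four rails of 22 mm thickness and 193 mm height run between adjacent posts with their undersides at z = 195 mm, their outer faces flush with the outside of the frame (the two x-running rails run between the posts' inner faces; the two y-running rails run between the posts' inner faces). 13 slats, each 96 mm wide (x) and 19 mm thick, lie across the top of the two x-running rails, running the full 1411 mm width of the frame in y; along x they sit between the end posts with a 47 mm gap after the −x posts and between neighbouring slats and before the +x posts.


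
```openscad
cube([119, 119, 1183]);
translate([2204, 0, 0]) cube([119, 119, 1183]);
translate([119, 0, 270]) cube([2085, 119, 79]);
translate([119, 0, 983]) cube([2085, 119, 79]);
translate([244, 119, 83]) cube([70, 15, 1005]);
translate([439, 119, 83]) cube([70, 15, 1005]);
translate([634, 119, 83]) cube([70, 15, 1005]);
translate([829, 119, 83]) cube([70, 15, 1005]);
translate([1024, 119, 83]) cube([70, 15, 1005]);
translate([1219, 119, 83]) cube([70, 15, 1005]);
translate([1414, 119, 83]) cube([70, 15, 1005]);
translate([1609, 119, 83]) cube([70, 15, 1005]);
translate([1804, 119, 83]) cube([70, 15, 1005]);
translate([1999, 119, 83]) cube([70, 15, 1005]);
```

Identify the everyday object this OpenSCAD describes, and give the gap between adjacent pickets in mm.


A fence section. The picket gap is 125 mm.

Two posts, two rails, 10 pickets — a fence section. Span 2085 mm holds 10 pickets of 70 mm with 11 equal gaps: ⌊(2085 − 10·70) / 11⌋ = 125 mm.


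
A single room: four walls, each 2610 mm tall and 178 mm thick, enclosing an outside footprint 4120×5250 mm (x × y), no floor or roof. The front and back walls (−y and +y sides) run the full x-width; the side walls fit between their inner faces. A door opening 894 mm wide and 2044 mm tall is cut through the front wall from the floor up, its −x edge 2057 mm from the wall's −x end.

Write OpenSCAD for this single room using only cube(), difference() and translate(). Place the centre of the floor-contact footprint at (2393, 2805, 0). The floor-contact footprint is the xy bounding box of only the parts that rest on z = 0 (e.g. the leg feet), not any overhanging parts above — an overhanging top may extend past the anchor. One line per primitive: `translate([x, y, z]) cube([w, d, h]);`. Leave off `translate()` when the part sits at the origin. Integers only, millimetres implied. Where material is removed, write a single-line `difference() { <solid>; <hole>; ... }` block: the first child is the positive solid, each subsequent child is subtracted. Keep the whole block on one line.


difference() { translate([333, 180, 0]) cube([4120, 178, 2610]); translate([2390, 180, 0]) cube([894, 178, 2044]); }
translate([333, 5252, 0]) cube([4120, 178, 2610]);
translate([333, 358, 0]) cube([178, 4894, 2610]);
translate([4275, 358, 0]) cube([178, 4894, 2610]);


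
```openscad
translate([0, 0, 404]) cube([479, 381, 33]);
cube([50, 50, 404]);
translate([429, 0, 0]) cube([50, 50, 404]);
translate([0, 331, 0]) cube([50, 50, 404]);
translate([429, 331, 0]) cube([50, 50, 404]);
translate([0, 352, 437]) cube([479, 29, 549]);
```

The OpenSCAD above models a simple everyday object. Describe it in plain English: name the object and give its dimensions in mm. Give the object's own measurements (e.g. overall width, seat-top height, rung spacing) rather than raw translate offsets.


A chair. The seat is a 479×381×33 mm slab with its top at z = 437 mm, on four 50×50 mm corner legs (flush with the seat edges, standing on z = 0). A flat backrest 29 mm thick, 549 mm tall, spans the full seat width and rises from the seat top along its +y edge, rear face flush with the rear of the seat.


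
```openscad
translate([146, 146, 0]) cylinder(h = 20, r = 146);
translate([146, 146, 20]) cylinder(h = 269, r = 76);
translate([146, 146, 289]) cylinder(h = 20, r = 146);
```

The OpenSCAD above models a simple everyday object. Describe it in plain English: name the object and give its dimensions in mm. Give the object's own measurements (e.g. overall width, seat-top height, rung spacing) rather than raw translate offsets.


A spool: two coaxial disc flanges of radius 146 mm and thickness 20 mm, joined by a core cylinder of radius 76 mm and height 269 mm. The lower flange rests on z = 0 and the three cylinders share a vertical axis.


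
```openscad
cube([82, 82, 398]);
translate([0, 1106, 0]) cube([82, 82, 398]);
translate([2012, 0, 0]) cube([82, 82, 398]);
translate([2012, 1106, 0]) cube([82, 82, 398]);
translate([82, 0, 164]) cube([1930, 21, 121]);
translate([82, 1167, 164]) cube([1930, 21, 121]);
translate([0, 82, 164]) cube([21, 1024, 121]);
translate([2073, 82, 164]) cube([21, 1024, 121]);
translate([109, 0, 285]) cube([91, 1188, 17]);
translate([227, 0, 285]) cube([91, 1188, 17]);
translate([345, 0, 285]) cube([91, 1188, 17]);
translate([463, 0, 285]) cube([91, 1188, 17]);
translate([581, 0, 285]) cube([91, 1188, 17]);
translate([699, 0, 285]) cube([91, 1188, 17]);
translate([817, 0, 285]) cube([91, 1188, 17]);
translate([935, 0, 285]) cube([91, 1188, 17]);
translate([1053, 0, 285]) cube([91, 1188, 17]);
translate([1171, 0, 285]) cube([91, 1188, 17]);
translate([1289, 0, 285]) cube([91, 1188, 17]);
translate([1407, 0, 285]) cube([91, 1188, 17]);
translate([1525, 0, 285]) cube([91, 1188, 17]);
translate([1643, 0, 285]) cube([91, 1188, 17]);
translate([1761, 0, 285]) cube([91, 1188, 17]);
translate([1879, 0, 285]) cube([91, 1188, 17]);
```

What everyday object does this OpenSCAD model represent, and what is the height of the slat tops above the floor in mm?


A bed frame. The slat-top height is 302 mm.

Four posts, four rails, and a row of slats — a bed frame. Slats sit on the rails at z = 164 + 121 = 285; with slat thickness 17, the top is 302 mm.


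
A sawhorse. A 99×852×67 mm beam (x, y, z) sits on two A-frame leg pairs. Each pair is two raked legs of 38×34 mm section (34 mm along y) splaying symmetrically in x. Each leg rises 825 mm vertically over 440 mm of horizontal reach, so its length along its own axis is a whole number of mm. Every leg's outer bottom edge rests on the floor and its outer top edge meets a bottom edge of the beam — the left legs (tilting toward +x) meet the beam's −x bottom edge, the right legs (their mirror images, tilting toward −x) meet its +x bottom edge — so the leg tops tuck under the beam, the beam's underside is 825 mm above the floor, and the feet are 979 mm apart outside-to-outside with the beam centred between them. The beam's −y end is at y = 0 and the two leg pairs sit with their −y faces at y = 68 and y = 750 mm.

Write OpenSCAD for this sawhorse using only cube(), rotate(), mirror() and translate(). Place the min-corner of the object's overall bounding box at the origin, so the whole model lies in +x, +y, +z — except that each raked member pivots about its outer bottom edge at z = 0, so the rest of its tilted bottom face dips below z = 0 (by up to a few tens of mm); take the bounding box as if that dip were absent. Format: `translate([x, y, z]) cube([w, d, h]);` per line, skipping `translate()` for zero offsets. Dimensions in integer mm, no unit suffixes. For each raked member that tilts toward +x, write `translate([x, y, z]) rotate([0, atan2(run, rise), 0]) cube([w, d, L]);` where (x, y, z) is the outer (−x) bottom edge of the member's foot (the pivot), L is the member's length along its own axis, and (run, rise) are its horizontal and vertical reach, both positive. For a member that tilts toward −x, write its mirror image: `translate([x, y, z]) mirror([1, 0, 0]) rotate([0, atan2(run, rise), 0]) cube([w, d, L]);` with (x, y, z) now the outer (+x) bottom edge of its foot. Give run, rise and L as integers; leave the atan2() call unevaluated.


translate([440, 0, 825]) cube([99, 852, 67]);
translate([0, 68, 0]) rotate([0, atan2(440, 825), 0]) cube([38, 34, 935]);
translate([979, 68, 0]) mirror([1, 0, 0]) rotate([0, atan2(440, 825), 0]) cube([38, 34, 935]);
translate([0, 750, 0]) rotate([0, atan2(440, 825), 0]) cube([38, 34, 935]);
translate([979, 750, 0]) mirror([1, 0, 0]) rotate([0, atan2(440, 825), 0]) cube([38, 34, 935]);


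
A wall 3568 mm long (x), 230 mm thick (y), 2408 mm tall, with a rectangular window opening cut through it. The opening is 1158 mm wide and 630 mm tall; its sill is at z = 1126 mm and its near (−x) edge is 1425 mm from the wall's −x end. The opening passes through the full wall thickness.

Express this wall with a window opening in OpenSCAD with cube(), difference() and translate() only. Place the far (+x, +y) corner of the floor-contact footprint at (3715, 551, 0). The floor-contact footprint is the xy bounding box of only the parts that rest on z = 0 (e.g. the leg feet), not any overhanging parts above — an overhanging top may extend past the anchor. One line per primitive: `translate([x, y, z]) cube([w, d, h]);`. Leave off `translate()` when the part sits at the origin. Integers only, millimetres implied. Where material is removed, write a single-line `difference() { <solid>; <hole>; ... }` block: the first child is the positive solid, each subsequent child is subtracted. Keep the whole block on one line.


difference() { translate([147, 321, 0]) cube([3568, 230, 2408]); translate([1572, 321, 1126]) cube([1158, 230, 630]); }
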